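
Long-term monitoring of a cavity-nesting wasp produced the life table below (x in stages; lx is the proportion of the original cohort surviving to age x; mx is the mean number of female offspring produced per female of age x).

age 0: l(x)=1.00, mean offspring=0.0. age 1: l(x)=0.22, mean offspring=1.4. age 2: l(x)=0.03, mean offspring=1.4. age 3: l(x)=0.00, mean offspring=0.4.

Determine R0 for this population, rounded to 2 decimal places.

lx·mx by age: 0, 0.308, 0.042, 0
R0 = Σ lx·mx = 0.35 → 0.35

0.35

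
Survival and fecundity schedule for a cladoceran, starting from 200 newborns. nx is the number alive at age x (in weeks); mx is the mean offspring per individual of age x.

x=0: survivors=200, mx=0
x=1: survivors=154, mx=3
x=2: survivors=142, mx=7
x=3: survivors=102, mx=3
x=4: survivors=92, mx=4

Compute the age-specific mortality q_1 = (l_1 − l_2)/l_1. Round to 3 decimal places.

lx = nx/n0 = nx/200: 1, 0.77, 0.71, 0.51, 0.46
q_1 = (l_1 − l_2) / l_1 = (0.77 − 0.71) / 0.77
     = 0.06 / 0.77 = 0.077922… → 0.078

0.078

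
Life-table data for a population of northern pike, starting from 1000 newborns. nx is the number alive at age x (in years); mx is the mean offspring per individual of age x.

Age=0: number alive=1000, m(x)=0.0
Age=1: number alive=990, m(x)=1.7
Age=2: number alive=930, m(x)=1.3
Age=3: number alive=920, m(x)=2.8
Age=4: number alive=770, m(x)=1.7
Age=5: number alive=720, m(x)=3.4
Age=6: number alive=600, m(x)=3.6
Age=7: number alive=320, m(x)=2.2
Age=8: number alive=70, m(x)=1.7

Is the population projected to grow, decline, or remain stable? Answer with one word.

lx = nx/n0 = nx/1000: 1, 0.99, 0.93, 0.92, 0.77, 0.72, 0.6, 0.32, 0.07
R0 = Σ lx·mx = 0 + 1.683 + 1.209 + 2.576 + 1.309 + 2.448 + 2.16 + 0.704 + 0.119 = 12.208
R0 > 1, so the population is growing.

growing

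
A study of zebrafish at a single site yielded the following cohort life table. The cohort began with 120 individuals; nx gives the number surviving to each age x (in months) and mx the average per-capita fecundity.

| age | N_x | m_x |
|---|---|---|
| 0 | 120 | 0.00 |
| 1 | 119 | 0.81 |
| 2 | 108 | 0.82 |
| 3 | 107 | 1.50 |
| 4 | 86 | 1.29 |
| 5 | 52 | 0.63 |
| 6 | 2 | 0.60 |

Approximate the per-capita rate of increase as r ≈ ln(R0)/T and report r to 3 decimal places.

lx = nx/n0 = nx/120: 1, 0.99167…, 0.9, 0.89167…, 0.71667…, 0.43333…, 0.01667…
R0 = Σ lx·mx = 0 + 0.80325… + 0.738 + 1.3375… + 0.9245… + 0.273… + 0.01… = 4.08625…
Σ x·lx·mx = 11.41475…; T = 11.41475…/4.08625… = 2.79345…
r ≈ ln(R0)/T = ln(4.08625…)/2.79345… = 0.5039… → 0.504

0.504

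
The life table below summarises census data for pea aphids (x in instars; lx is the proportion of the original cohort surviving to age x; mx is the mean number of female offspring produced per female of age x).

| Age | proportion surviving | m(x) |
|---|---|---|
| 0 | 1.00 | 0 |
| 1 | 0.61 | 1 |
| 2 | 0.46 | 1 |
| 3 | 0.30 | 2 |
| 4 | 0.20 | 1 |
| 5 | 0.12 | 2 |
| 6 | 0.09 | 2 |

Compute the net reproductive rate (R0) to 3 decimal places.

2.290

lx·mx by age: 0, 0.61, 0.46, 0.6, 0.2, 0.24, 0.18
R0 = Σ lx·mx = 2.29 → 2.290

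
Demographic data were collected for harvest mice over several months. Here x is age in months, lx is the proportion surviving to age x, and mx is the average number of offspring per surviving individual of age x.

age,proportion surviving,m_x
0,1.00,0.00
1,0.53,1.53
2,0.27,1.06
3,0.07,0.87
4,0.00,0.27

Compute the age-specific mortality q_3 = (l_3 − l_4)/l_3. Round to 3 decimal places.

q_3 = (l_3 − l_4) / l_3 = (0.07 − 0) / 0.07
     = 0.07 / 0.07 = 1 → 1.000

1.000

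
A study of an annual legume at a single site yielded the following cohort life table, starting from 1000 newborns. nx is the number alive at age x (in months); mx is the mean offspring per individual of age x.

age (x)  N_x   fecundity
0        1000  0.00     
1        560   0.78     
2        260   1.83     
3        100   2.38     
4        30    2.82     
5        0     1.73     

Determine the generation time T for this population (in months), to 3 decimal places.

lx = nx/n0 = nx/1000: 1, 0.56, 0.26, 0.1, 0.03, 0
lx·mx: 0, 0.4368, 0.4758, 0.238, 0.0846, 0 → R0 = 1.2352
x·lx·mx: 0, 0.4368, 0.9516, 0.714, 0.3384, 0 → Σ = 2.4408
T = 2.4408 / 1.2352 = 1.976036… → 1.976

1.976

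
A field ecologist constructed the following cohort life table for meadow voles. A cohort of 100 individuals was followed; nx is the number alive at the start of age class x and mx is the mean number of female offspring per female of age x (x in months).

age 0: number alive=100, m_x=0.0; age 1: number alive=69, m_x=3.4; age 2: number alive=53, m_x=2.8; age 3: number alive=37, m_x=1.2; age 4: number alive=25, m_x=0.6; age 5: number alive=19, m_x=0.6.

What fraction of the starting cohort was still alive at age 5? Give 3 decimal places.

0.190

l_5 = n_5/n_0 = 19/100 = 0.19 → 0.190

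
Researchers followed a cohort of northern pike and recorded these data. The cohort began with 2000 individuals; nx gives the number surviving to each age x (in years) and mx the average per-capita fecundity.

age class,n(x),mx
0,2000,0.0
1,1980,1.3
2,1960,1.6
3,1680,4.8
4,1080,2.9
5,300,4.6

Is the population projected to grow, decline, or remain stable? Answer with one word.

lx = nx/n0 = nx/2000: 1, 0.99, 0.98, 0.84, 0.54, 0.15
R0 = Σ lx·mx = 0 + 1.287 + 1.568 + 4.032 + 1.566 + 0.69 = 9.143
R0 > 1, so the population is growing.

growing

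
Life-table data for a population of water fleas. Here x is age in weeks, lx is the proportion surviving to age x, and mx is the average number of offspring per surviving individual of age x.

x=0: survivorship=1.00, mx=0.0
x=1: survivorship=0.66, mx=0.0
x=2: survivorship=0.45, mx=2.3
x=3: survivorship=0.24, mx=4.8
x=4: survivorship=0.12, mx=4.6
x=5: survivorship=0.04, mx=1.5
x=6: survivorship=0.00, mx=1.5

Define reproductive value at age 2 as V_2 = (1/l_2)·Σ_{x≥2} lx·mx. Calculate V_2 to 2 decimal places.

lx·mx for x ≥ 2: 1.035, 1.152, 0.552, 0.06, 0 → sum = 2.799
V_2 = 2.799 / l_2 = 2.799 / 0.45 = 6.22 → 6.22

6.22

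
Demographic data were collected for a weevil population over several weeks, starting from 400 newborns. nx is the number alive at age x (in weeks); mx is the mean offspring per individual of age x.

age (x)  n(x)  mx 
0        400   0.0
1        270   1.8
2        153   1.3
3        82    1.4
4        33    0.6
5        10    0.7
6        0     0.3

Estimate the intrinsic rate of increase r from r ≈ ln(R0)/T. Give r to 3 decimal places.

lx = nx/n0 = nx/400: 1, 0.675, 0.3825, 0.205, 0.0825, 0.025, 0
R0 = Σ lx·mx = 0 + 1.215 + 0.49725 + 0.287 + 0.0495 + 0.0175 + 0 = 2.06625
Σ x·lx·mx = 3.356; T = 3.356/2.06625 = 1.6242…
r ≈ ln(R0)/T = ln(2.06625)/1.6242… = 0.44683… → 0.447

0.447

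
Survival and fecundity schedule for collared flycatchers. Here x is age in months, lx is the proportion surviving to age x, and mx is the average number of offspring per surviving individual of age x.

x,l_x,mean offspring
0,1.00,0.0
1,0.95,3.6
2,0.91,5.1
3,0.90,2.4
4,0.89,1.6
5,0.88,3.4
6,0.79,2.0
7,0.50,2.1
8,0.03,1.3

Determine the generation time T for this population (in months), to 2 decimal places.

3.29

lx·mx: 0, 3.42, 4.641, 2.16, 1.424, 2.992, 1.58, 1.05, 0.039 → R0 = 17.306
x·lx·mx: 0, 3.42, 9.282, 6.48, 5.696, 14.96, 9.48, 7.35, 0.312 → Σ = 56.98
T = 56.98 / 17.306 = 3.2925… → 3.29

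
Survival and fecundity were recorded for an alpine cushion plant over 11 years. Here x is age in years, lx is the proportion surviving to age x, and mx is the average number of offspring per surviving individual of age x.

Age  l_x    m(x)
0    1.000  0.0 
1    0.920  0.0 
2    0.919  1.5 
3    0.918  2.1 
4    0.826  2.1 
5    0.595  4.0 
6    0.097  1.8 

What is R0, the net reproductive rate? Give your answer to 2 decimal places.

7.60

lx·mx by age: 0, 0, 1.3785, 1.9278, 1.7346, 2.38, 0.1746
R0 = Σ lx·mx = 7.5955 → 7.60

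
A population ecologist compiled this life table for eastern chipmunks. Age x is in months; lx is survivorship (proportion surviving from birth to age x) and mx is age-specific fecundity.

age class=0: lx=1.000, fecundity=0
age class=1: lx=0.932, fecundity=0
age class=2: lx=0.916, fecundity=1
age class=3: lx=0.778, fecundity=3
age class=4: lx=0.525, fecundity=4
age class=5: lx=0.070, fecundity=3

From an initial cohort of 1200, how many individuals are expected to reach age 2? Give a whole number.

Expected survivors = N0 · l_2 = 1200 × 0.916 = 1099.2 → 1099

1099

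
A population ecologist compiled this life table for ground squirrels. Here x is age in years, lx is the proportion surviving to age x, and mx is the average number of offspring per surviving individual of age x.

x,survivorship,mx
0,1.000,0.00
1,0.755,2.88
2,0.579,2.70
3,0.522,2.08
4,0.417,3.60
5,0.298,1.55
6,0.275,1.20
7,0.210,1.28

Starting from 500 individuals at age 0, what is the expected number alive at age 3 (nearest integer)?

261

Expected survivors = N0 · l_3 = 500 × 0.522 = 261 → 261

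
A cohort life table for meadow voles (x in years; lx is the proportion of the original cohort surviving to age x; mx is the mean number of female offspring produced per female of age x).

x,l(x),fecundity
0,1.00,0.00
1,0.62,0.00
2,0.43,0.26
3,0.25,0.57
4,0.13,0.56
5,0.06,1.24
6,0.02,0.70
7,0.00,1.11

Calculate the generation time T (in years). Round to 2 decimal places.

3.37

lx·mx: 0, 0, 0.1118, 0.1425, 0.0728, 0.0744, 0.014, 0 → R0 = 0.4155
x·lx·mx: 0, 0, 0.2236, 0.4275, 0.2912, 0.372, 0.084, 0 → Σ = 1.3983
T = 1.3983 / 0.4155 = 3.365343… → 3.37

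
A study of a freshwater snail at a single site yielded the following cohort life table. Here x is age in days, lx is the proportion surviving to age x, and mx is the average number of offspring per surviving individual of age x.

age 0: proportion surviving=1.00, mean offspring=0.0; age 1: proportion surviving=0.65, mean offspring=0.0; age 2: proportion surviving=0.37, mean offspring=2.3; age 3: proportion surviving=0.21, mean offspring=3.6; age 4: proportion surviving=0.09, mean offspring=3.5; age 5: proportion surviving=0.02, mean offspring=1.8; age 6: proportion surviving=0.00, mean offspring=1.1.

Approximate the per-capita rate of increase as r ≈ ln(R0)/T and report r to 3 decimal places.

R0 = Σ lx·mx = 0 + 0 + 0.851 + 0.756 + 0.315 + 0.036 + 0 = 1.958
Σ x·lx·mx = 5.41; T = 5.41/1.958 = 2.76302…
r ≈ ln(R0)/T = ln(1.958)/2.76302… = 0.24318… → 0.243

0.243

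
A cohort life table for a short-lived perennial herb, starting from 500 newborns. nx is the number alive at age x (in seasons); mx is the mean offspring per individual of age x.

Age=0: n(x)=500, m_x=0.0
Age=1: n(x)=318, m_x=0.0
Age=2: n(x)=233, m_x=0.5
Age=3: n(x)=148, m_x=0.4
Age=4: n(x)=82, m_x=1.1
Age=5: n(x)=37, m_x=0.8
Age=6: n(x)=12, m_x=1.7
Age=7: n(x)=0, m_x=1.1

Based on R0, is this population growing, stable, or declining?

declining

lx = nx/n0 = nx/500: 1, 0.636, 0.466, 0.296, 0.164, 0.074, 0.024, 0
R0 = Σ lx·mx = 0 + 0 + 0.233 + 0.1184 + 0.1804 + 0.0592 + 0.0408 + 0 = 0.6318
R0 < 1, so the population is declining.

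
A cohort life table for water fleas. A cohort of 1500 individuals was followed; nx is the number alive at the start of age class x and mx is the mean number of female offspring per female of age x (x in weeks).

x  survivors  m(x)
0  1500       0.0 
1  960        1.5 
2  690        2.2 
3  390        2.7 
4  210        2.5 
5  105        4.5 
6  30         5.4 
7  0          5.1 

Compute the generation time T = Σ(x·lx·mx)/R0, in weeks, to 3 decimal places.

lx = nx/n0 = nx/1500: 1, 0.64, 0.46, 0.26, 0.14, 0.07, 0.02, 0
lx·mx: 0, 0.96, 1.012, 0.702, 0.35, 0.315, 0.108, 0 → R0 = 3.447
x·lx·mx: 0, 0.96, 2.024, 2.106, 1.4, 1.575, 0.648, 0 → Σ = 8.713
T = 8.713 / 3.447 = 2.527705… → 2.528

2.528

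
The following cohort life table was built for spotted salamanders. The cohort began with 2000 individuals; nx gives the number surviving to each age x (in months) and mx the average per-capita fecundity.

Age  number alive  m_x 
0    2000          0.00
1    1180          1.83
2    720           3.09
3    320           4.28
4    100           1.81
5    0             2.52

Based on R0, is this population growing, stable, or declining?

growing

lx = nx/n0 = nx/2000: 1, 0.59, 0.36, 0.16, 0.05, 0
R0 = Σ lx·mx = 0 + 1.0797 + 1.1124 + 0.6848 + 0.0905 + 0 = 2.9674
R0 > 1, so the population is growing.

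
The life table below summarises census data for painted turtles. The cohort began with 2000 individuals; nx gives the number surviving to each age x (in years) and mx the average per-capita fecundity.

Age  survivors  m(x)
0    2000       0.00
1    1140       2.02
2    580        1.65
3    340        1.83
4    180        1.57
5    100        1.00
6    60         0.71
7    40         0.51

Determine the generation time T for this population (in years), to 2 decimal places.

lx = nx/n0 = nx/2000: 1, 0.57, 0.29, 0.17, 0.09, 0.05, 0.03, 0.02
lx·mx: 0, 1.1514, 0.4785, 0.3111, 0.1413, 0.05, 0.0213, 0.0102 → R0 = 2.1638
x·lx·mx: 0, 1.1514, 0.957, 0.9333, 0.5652, 0.25, 0.1278, 0.0714 → Σ = 4.0561
T = 4.0561 / 2.1638 = 1.874526… → 1.87

1.87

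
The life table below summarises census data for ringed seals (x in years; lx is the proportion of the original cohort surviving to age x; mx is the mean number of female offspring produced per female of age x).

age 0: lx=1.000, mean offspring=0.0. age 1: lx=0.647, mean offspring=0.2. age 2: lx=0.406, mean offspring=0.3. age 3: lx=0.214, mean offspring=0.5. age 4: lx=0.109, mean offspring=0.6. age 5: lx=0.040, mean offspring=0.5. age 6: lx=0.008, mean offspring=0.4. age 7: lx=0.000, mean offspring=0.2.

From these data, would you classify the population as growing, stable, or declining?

R0 = Σ lx·mx = 0 + 0.1294 + 0.1218 + 0.107 + 0.0654 + 0.02 + 0.0032 + 0 = 0.4468
R0 < 1, so the population is declining.

declining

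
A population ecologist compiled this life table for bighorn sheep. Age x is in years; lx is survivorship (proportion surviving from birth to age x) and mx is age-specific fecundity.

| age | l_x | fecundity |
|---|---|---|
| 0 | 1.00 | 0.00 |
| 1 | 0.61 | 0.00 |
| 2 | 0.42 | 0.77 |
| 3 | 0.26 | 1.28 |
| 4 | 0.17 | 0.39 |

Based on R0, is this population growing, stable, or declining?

declining

R0 = Σ lx·mx = 0 + 0 + 0.3234 + 0.3328 + 0.0663 = 0.7225
R0 < 1, so the population is declining.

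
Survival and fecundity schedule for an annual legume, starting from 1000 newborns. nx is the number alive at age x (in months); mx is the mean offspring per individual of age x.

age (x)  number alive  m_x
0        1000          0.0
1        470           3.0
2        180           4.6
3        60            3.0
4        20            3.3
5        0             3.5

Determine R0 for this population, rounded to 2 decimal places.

2.48

lx = nx/n0 = nx/1000: 1, 0.47, 0.18, 0.06, 0.02, 0
lx·mx by age: 0, 1.41, 0.828, 0.18, 0.066, 0
R0 = Σ lx·mx = 2.484 → 2.48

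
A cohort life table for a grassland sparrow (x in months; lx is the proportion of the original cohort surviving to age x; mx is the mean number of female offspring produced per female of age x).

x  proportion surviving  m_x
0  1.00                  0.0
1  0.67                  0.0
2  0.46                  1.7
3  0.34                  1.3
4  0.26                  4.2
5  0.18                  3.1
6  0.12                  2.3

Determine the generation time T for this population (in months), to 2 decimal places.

lx·mx: 0, 0, 0.782, 0.442, 1.092, 0.558, 0.276 → R0 = 3.15
x·lx·mx: 0, 0, 1.564, 1.326, 4.368, 2.79, 1.656 → Σ = 11.704
T = 11.704 / 3.15 = 3.715556… → 3.72

3.72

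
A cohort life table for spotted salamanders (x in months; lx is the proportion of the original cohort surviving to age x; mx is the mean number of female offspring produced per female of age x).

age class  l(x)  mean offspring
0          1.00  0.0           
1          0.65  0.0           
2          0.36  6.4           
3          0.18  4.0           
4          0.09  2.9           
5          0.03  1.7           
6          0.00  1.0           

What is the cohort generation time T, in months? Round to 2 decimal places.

lx·mx: 0, 0, 2.304, 0.72, 0.261, 0.051, 0 → R0 = 3.336
x·lx·mx: 0, 0, 4.608, 2.16, 1.044, 0.255, 0 → Σ = 8.067
T = 8.067 / 3.336 = 2.418165… → 2.42

2.42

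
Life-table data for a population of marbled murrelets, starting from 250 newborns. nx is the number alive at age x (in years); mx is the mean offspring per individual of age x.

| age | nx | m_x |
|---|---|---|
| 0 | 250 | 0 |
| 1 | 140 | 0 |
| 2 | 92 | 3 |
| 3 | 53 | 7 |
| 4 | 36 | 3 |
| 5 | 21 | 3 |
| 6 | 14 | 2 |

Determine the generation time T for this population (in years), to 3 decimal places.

3.050

lx = nx/n0 = nx/250: 1, 0.56, 0.368, 0.212, 0.144, 0.084, 0.056
lx·mx: 0, 0, 1.104, 1.484, 0.432, 0.252, 0.112 → R0 = 3.384
x·lx·mx: 0, 0, 2.208, 4.452, 1.728, 1.26, 0.672 → Σ = 10.32
T = 10.32 / 3.384 = 3.049645… → 3.050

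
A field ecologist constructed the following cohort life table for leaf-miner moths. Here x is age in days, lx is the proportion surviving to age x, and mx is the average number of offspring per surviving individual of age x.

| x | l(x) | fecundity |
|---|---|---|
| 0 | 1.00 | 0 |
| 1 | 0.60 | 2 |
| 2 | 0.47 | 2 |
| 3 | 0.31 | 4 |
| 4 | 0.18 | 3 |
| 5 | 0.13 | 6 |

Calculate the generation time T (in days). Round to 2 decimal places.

lx·mx: 0, 1.2, 0.94, 1.24, 0.54, 0.78 → R0 = 4.7
x·lx·mx: 0, 1.2, 1.88, 3.72, 2.16, 3.9 → Σ = 12.86
T = 12.86 / 4.7 = 2.73617… → 2.74

2.74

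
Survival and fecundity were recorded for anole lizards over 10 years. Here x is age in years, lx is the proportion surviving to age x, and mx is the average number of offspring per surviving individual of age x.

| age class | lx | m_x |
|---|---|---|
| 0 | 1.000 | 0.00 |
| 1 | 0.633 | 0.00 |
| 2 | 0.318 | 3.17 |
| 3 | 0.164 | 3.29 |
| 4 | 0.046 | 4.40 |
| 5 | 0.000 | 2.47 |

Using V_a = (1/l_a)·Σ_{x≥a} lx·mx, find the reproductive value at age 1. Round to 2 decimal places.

2.76

lx·mx for x ≥ 1: 0, 1.00806, 0.53956, 0.2024, 0 → sum = 1.75002
V_1 = 1.75002 / l_1 = 1.75002 / 0.633 = 2.764645… → 2.76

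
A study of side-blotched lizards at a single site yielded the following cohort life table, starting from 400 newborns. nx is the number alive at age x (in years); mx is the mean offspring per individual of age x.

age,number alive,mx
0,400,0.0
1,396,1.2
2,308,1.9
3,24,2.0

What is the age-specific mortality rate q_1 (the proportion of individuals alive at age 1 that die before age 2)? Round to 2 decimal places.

lx = nx/n0 = nx/400: 1, 0.99, 0.77, 0.06
q_1 = (l_1 − l_2) / l_1 = (0.99 − 0.77) / 0.99
     = 0.22 / 0.99 = 0.222222… → 0.22

0.22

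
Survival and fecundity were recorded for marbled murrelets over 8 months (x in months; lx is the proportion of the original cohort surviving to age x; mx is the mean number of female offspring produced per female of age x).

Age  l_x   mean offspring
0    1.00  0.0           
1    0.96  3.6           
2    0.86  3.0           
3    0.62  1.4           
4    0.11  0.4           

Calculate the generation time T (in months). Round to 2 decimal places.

1.64

lx·mx: 0, 3.456, 2.58, 0.868, 0.044 → R0 = 6.948
x·lx·mx: 0, 3.456, 5.16, 2.604, 0.176 → Σ = 11.396
T = 11.396 / 6.948 = 1.640184… → 1.64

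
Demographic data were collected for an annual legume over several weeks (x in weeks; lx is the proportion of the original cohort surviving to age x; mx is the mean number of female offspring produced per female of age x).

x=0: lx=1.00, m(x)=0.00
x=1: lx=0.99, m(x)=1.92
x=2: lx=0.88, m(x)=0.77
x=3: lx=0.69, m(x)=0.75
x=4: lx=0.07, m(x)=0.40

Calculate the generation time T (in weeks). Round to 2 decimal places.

lx·mx: 0, 1.9008, 0.6776, 0.5175, 0.028 → R0 = 3.1239
x·lx·mx: 0, 1.9008, 1.3552, 1.5525, 0.112 → Σ = 4.9205
T = 4.9205 / 3.1239 = 1.575114… → 1.58

1.58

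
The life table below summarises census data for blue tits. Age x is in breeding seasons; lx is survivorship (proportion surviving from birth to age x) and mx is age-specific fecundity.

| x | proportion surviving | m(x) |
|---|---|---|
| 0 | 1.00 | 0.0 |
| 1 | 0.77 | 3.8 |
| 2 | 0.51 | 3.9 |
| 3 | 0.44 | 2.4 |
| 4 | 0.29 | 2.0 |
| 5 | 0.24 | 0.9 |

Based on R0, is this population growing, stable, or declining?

growing

R0 = Σ lx·mx = 0 + 2.926 + 1.989 + 1.056 + 0.58 + 0.216 = 6.767
R0 > 1, so the population is growing.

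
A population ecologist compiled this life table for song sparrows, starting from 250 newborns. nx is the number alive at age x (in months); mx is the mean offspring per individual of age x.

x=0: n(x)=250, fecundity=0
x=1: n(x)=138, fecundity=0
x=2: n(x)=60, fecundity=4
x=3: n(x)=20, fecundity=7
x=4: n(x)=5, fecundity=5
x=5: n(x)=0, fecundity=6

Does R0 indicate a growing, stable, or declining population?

growing

lx = nx/n0 = nx/250: 1, 0.552, 0.24, 0.08, 0.02, 0
R0 = Σ lx·mx = 0 + 0 + 0.96 + 0.56 + 0.1 + 0 = 1.62
R0 > 1, so the population is growing.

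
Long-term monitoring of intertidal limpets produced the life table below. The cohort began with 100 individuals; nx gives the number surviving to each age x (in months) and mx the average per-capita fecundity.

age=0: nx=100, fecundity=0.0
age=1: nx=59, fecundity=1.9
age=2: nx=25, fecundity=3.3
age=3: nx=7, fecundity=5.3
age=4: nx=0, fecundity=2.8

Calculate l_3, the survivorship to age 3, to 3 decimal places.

l_3 = n_3/n_0 = 7/100 = 0.07 → 0.070

0.070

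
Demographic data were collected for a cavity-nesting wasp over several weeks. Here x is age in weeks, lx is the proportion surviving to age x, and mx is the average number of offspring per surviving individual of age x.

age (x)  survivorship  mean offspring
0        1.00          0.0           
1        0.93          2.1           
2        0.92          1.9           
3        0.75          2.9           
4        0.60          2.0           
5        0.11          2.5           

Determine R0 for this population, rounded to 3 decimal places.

lx·mx by age: 0, 1.953, 1.748, 2.175, 1.2, 0.275
R0 = Σ lx·mx = 7.351 → 7.351

7.351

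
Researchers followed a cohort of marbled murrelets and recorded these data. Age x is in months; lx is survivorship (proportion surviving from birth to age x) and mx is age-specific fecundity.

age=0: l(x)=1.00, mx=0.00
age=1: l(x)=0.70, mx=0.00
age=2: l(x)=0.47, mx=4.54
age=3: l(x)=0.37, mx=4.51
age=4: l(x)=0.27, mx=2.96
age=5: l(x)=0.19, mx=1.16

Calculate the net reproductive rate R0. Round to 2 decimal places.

4.82

lx·mx by age: 0, 0, 2.1338, 1.6687, 0.7992, 0.2204
R0 = Σ lx·mx = 4.8221 → 4.82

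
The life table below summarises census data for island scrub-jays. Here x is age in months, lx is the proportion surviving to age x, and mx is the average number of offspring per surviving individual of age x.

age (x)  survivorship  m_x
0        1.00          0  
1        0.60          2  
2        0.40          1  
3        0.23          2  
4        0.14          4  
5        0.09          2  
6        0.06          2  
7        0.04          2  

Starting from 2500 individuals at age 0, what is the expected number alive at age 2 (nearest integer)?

1000

Expected survivors = N0 · l_2 = 2500 × 0.40 = 1000 → 1000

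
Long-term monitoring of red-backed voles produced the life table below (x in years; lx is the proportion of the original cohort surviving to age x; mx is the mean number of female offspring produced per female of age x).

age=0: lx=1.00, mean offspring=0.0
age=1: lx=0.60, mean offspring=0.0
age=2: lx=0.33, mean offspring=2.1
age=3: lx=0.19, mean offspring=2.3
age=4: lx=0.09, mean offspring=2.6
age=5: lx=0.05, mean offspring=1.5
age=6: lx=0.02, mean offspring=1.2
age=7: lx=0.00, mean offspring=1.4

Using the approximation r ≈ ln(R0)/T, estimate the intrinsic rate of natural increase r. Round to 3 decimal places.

0.134

R0 = Σ lx·mx = 0 + 0 + 0.693 + 0.437 + 0.234 + 0.075 + 0.024 + 0 = 1.463
Σ x·lx·mx = 4.152; T = 4.152/1.463 = 2.838…
r ≈ ln(R0)/T = ln(1.463)/2.838… = 0.13407… → 0.134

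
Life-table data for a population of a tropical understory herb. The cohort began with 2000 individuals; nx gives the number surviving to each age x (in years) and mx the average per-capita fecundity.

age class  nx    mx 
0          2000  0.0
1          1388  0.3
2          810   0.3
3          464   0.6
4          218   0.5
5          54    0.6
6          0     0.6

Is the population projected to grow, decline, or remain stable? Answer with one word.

lx = nx/n0 = nx/2000: 1, 0.694, 0.405, 0.232, 0.109, 0.027, 0
R0 = Σ lx·mx = 0 + 0.2082 + 0.1215 + 0.1392 + 0.0545 + 0.0162 + 0 = 0.5396
R0 < 1, so the population is declining.

declining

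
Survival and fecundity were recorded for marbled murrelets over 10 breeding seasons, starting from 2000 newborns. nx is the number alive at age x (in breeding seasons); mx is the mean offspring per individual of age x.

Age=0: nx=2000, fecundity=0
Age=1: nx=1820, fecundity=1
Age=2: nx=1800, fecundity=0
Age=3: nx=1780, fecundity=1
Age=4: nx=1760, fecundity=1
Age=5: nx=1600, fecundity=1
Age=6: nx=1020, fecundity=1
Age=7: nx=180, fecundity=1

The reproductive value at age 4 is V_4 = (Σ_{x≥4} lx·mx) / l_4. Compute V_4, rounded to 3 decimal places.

2.591

lx = nx/n0 = nx/2000: 1, 0.91, 0.9, 0.89, 0.88, 0.8, 0.51, 0.09
lx·mx for x ≥ 4: 0.88, 0.8, 0.51, 0.09 → sum = 2.28
V_4 = 2.28 / l_4 = 2.28 / 0.88 = 2.590909… → 2.591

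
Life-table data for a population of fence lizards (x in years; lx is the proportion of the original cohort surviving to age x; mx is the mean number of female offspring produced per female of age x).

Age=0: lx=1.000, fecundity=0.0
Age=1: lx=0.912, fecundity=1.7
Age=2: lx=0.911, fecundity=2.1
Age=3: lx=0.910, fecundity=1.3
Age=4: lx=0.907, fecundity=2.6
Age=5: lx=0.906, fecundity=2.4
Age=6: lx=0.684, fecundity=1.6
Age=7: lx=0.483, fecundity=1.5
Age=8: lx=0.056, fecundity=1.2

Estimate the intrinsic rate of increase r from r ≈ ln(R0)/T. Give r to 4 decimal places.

R0 = Σ lx·mx = 0 + 1.5504 + 1.9131 + 1.183 + 2.3582 + 2.1744 + 1.0944 + 0.7245 + 0.0672 = 11.0652
Σ x·lx·mx = 41.4059; T = 41.4059/11.0652 = 3.74199…
r ≈ ln(R0)/T = ln(11.0652)/3.74199… = 0.642386… → 0.6424

0.6424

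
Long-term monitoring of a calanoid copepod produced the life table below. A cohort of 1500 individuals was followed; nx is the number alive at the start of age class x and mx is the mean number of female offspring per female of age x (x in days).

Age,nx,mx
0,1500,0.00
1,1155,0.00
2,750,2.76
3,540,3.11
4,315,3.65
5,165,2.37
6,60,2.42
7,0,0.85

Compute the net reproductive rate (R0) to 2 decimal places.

3.62

lx = nx/n0 = nx/1500: 1, 0.77, 0.5, 0.36, 0.21, 0.11, 0.04, 0
lx·mx by age: 0, 0, 1.38, 1.1196, 0.7665, 0.2607, 0.0968, 0
R0 = Σ lx·mx = 3.6236 → 3.62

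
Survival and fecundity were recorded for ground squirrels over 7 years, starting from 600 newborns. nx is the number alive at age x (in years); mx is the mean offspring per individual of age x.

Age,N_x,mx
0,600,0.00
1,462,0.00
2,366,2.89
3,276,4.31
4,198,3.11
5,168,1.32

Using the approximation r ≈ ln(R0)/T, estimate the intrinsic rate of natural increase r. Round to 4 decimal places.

lx = nx/n0 = nx/600: 1, 0.77, 0.61, 0.46, 0.33, 0.28
R0 = Σ lx·mx = 0 + 0 + 1.7629 + 1.9826 + 1.0263 + 0.3696 = 5.1414
Σ x·lx·mx = 15.4268; T = 15.4268/5.1414 = 3.00051…
r ≈ ln(R0)/T = ln(5.1414)/3.00051… = 0.545683… → 0.5457

0.5457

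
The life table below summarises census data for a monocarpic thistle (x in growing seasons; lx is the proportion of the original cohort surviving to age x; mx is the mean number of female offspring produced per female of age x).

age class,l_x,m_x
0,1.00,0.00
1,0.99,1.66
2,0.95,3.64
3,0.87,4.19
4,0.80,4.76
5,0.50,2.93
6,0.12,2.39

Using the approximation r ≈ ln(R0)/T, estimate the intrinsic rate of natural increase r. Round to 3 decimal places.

R0 = Σ lx·mx = 0 + 1.6434 + 3.458 + 3.6453 + 3.808 + 1.465 + 0.2868 = 14.3065
Σ x·lx·mx = 43.7731; T = 43.7731/14.3065 = 3.05967…
r ≈ ln(R0)/T = ln(14.3065)/3.05967… = 0.86961… → 0.870

0.870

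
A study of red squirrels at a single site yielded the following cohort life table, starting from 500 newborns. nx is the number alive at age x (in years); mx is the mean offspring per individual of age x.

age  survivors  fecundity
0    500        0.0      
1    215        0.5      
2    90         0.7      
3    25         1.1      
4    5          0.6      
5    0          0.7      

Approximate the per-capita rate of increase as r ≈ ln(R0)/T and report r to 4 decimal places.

-0.5585

lx = nx/n0 = nx/500: 1, 0.43, 0.18, 0.05, 0.01, 0
R0 = Σ lx·mx = 0 + 0.215 + 0.126 + 0.055 + 0.006 + 0 = 0.402
Σ x·lx·mx = 0.656; T = 0.656/0.402 = 1.63184…
r ≈ ln(R0)/T = ln(0.402)/1.63184… = -0.558451… → -0.5585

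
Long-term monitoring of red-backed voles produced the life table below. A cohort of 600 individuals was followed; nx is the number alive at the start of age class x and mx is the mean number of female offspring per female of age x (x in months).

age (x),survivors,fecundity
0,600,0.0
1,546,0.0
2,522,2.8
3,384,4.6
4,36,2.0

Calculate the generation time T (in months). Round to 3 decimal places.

2.579

lx = nx/n0 = nx/600: 1, 0.91, 0.87, 0.64, 0.06
lx·mx: 0, 0, 2.436, 2.944, 0.12 → R0 = 5.5
x·lx·mx: 0, 0, 4.872, 8.832, 0.48 → Σ = 14.184
T = 14.184 / 5.5 = 2.578909… → 2.579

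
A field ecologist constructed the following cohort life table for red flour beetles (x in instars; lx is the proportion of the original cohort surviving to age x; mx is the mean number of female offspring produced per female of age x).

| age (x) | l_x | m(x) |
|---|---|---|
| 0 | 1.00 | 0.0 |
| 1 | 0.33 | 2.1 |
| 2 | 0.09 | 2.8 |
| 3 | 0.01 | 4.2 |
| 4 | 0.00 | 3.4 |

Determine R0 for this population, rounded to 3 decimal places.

0.987

lx·mx by age: 0, 0.693, 0.252, 0.042, 0
R0 = Σ lx·mx = 0.987 → 0.987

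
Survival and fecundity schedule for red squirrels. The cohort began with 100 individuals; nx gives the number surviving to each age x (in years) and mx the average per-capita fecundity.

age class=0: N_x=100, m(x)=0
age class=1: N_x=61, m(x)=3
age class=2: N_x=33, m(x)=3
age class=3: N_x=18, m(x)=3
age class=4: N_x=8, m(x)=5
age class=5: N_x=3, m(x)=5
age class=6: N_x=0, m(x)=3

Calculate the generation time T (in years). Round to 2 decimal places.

1.99

lx = nx/n0 = nx/100: 1, 0.61, 0.33, 0.18, 0.08, 0.03, 0
lx·mx: 0, 1.83, 0.99, 0.54, 0.4, 0.15, 0 → R0 = 3.91
x·lx·mx: 0, 1.83, 1.98, 1.62, 1.6, 0.75, 0 → Σ = 7.78
T = 7.78 / 3.91 = 1.98977… → 1.99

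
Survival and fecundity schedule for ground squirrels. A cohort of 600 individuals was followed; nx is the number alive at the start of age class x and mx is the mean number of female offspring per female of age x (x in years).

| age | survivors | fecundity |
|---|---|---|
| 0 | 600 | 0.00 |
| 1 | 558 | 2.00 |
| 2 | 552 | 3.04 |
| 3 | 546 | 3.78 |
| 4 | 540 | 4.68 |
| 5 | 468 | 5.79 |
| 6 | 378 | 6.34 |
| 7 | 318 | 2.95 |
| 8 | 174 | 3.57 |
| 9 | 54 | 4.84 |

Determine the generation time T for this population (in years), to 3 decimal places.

4.373

lx = nx/n0 = nx/600: 1, 0.93, 0.92, 0.91, 0.9, 0.78, 0.63, 0.53, 0.29, 0.09
lx·mx: 0, 1.86, 2.7968, 3.4398, 4.212, 4.5162, 3.9942, 1.5635, 1.0353, 0.4356 → R0 = 23.8534
x·lx·mx: 0, 1.86, 5.5936, 10.3194, 16.848, 22.581, 23.9652, 10.9445, 8.2824, 3.9204 → Σ = 104.3145
T = 104.3145 / 23.8534 = 4.37315… → 4.373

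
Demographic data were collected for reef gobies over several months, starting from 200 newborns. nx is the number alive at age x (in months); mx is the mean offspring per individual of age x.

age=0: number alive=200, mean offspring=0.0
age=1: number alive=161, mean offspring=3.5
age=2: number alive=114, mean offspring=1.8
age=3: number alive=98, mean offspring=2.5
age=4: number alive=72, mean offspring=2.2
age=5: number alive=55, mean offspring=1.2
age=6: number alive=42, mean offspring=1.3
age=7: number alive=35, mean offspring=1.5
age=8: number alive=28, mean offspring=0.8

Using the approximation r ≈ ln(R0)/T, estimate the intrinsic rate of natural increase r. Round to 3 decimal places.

0.741

lx = nx/n0 = nx/200: 1, 0.805, 0.57, 0.49, 0.36, 0.275, 0.21, 0.175, 0.14
R0 = Σ lx·mx = 0 + 2.8175 + 1.026 + 1.225 + 0.792 + 0.33 + 0.273 + 0.2625 + 0.112 = 6.838
Σ x·lx·mx = 17.734; T = 17.734/6.838 = 2.59345…
r ≈ ln(R0)/T = ln(6.838)/2.59345… = 0.74129… → 0.741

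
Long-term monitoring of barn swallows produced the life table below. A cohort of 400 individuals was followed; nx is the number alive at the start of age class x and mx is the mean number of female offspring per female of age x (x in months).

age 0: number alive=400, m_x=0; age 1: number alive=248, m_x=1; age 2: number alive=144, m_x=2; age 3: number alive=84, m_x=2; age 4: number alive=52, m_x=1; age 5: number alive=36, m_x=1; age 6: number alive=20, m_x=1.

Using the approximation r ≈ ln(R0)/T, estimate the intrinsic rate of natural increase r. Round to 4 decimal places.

0.3131

lx = nx/n0 = nx/400: 1, 0.62, 0.36, 0.21, 0.13, 0.09, 0.05
R0 = Σ lx·mx = 0 + 0.62 + 0.72 + 0.42 + 0.13 + 0.09 + 0.05 = 2.03
Σ x·lx·mx = 4.59; T = 4.59/2.03 = 2.26108…
r ≈ ln(R0)/T = ln(2.03)/2.26108… = 0.31314… → 0.3131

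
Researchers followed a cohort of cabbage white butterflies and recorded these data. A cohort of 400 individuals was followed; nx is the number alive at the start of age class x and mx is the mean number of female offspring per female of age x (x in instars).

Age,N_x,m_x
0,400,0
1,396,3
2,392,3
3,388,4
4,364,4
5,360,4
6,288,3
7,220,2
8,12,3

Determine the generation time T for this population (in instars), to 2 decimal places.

3.65

lx = nx/n0 = nx/400: 1, 0.99, 0.98, 0.97, 0.91, 0.9, 0.72, 0.55, 0.03
lx·mx: 0, 2.97, 2.94, 3.88, 3.64, 3.6, 2.16, 1.1, 0.09 → R0 = 20.38
x·lx·mx: 0, 2.97, 5.88, 11.64, 14.56, 18, 12.96, 7.7, 0.72 → Σ = 74.43
T = 74.43 / 20.38 = 3.65211… → 3.65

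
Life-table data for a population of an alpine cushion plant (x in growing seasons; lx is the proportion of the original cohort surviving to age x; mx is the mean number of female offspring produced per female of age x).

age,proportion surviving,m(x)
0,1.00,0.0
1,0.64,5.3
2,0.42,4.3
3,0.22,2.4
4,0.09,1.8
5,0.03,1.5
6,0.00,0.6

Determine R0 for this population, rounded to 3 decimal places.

5.933

lx·mx by age: 0, 3.392, 1.806, 0.528, 0.162, 0.045, 0
R0 = Σ lx·mx = 5.933 → 5.933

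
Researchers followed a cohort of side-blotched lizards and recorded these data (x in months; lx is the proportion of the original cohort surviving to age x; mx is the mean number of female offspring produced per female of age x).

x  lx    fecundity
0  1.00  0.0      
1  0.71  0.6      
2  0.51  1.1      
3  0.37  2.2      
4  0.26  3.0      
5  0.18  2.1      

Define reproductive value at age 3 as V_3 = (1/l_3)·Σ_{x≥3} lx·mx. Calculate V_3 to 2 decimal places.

lx·mx for x ≥ 3: 0.814, 0.78, 0.378 → sum = 1.972
V_3 = 1.972 / l_3 = 1.972 / 0.37 = 5.32973… → 5.33

5.33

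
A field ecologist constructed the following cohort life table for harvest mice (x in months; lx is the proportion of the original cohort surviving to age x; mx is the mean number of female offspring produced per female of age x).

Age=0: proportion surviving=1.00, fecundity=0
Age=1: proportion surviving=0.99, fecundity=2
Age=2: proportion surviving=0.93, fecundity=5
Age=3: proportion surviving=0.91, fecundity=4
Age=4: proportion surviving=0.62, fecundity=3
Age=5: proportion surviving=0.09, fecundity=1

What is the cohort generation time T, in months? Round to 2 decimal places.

2.46

lx·mx: 0, 1.98, 4.65, 3.64, 1.86, 0.09 → R0 = 12.22
x·lx·mx: 0, 1.98, 9.3, 10.92, 7.44, 0.45 → Σ = 30.09
T = 30.09 / 12.22 = 2.462357… → 2.46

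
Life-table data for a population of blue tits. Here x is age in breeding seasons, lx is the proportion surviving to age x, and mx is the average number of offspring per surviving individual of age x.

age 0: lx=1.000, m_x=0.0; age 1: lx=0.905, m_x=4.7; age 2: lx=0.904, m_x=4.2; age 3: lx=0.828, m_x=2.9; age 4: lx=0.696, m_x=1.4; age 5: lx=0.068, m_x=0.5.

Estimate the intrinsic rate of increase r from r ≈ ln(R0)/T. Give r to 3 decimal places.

1.209

R0 = Σ lx·mx = 0 + 4.2535 + 3.7968 + 2.4012 + 0.9744 + 0.034 = 11.4599
Σ x·lx·mx = 23.1183; T = 23.1183/11.4599 = 2.01732…
r ≈ ln(R0)/T = ln(11.4599)/2.01732… = 1.20896… → 1.209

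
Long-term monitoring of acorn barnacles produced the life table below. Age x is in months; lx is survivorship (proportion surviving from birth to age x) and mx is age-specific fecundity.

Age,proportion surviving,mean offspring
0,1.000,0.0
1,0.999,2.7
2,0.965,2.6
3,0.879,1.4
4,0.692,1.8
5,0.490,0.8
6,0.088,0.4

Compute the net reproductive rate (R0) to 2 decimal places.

8.11

lx·mx by age: 0, 2.6973, 2.509, 1.2306, 1.2456, 0.392, 0.0352
R0 = Σ lx·mx = 8.1097 → 8.11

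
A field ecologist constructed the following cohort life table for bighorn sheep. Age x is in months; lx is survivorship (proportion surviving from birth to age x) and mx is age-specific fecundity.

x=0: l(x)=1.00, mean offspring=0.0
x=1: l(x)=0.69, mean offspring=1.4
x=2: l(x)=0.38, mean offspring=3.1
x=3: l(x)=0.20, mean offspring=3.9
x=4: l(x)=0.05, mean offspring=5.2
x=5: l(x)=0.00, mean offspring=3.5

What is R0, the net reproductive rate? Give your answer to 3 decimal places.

lx·mx by age: 0, 0.966, 1.178, 0.78, 0.26, 0
R0 = Σ lx·mx = 3.184 → 3.184

3.184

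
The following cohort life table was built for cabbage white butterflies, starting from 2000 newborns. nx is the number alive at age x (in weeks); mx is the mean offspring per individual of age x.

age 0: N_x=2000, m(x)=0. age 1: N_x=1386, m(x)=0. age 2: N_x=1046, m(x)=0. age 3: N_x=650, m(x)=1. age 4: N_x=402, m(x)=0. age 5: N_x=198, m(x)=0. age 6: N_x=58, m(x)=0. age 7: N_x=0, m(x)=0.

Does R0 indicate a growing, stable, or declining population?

declining

lx = nx/n0 = nx/2000: 1, 0.693, 0.523, 0.325, 0.201, 0.099, 0.029, 0
R0 = Σ lx·mx = 0 + 0 + 0 + 0.325 + 0 + 0 + 0 + 0 = 0.325
R0 < 1, so the population is declining.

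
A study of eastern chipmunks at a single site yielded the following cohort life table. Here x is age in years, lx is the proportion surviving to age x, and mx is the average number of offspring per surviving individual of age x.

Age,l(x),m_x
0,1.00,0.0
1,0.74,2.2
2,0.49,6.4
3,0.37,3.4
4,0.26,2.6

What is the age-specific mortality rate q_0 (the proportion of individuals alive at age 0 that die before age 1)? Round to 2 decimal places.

0.26

q_0 = (l_0 − l_1) / l_0 = (1 − 0.74) / 1
     = 0.26 / 1 = 0.26 → 0.26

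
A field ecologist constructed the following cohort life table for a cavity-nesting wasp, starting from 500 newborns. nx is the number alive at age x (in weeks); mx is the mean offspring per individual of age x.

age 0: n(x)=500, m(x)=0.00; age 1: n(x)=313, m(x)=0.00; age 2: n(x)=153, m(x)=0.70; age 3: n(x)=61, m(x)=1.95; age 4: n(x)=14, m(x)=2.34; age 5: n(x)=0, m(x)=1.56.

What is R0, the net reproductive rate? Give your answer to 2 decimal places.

lx = nx/n0 = nx/500: 1, 0.626, 0.306, 0.122, 0.028, 0
lx·mx by age: 0, 0, 0.2142, 0.2379, 0.06552, 0
R0 = Σ lx·mx = 0.51762 → 0.52

0.52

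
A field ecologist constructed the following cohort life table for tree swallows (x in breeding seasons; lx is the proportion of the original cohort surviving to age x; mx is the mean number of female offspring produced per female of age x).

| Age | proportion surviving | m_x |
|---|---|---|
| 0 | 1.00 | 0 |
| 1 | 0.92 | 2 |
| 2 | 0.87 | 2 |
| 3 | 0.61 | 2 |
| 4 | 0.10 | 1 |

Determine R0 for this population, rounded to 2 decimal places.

4.90

lx·mx by age: 0, 1.84, 1.74, 1.22, 0.1
R0 = Σ lx·mx = 4.9 → 4.90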